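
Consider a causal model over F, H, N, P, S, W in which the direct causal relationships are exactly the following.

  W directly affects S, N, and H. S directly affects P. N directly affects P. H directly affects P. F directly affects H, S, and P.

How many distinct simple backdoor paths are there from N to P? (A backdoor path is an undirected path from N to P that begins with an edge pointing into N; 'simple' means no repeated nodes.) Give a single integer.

A backdoor path from N to P is any simple undirected path whose first edge points into N (i.e. leaves N via a parent).
Parents of N: {W}.
Enumerating:
  P1: N <- W -> H <- F -> S -> P
  P2: N <- W -> H <- F -> P
  P3: N <- W -> H -> P
  P4: N <- W -> S <- F -> H -> P
  P5: N <- W -> S <- F -> P
  P6: N <- W -> S -> P
That exhausts the simple backdoor paths. Count: 6.

6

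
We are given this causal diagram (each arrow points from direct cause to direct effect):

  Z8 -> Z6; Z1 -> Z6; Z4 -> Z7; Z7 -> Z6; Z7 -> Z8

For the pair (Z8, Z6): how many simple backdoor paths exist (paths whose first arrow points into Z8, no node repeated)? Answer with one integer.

1

A backdoor path from Z8 to Z6 is any simple undirected path whose first edge points into Z8 (i.e. leaves Z8 via a parent).
Parents of Z8: {Z7}.
Enumerating:
  P1: Z8 <- Z7 -> Z6
That exhausts the simple backdoor paths. Count: 1.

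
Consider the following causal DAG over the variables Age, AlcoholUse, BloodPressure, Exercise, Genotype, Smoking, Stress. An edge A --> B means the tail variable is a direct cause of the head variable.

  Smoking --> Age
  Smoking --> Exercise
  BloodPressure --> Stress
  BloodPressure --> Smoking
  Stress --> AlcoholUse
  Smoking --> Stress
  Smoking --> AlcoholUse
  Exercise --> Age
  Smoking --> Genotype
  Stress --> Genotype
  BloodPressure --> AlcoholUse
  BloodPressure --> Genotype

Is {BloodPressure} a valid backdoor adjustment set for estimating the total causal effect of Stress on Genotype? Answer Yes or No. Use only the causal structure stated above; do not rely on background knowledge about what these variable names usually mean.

Backdoor paths from Stress to Genotype (paths whose first edge points into Stress):
  P1: Stress <- BloodPressure -> Smoking -> Genotype
  P2: Stress <- BloodPressure -> AlcoholUse <- Smoking -> Genotype
  P3: Stress <- BloodPressure -> Genotype
  P4: Stress <- Smoking <- BloodPressure -> Genotype
  P5: Stress <- Smoking -> AlcoholUse <- BloodPressure -> Genotype
  P6: Stress <- Smoking -> Genotype
Condition 1 (no descendant of Stress in the set): holds — descendants of Stress are {AlcoholUse, Genotype}; none are in {BloodPressure}.
Condition 2 (every backdoor path blocked by {BloodPressure}):
  P1: blocked at fork node BloodPressure ∈ conditioning set.
  P2: blocked at fork node BloodPressure ∈ conditioning set.
  P3: blocked at fork node BloodPressure ∈ conditioning set.
  P4: blocked at fork node BloodPressure ∈ conditioning set.
  P5: blocked at collider AlcoholUse (neither it nor any descendant is in the conditioning set).
  P6: open — no interior node is in the conditioning set.
{BloodPressure} does not satisfy the backdoor criterion.

No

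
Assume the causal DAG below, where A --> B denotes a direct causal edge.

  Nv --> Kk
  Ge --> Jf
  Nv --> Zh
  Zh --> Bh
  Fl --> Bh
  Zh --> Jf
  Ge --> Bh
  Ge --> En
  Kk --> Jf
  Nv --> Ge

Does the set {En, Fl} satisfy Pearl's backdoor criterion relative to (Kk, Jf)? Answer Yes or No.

Backdoor paths from Kk to Jf (paths whose first edge points into Kk):
  P1: Kk <- Nv -> Ge -> Bh <- Zh -> Jf
  P2: Kk <- Nv -> Ge -> Jf
  P3: Kk <- Nv -> Zh -> Bh <- Ge -> Jf
  P4: Kk <- Nv -> Zh -> Jf
Condition 1 (no descendant of Kk in the set): holds — descendants of Kk are {Jf}; none are in {En, Fl}.
Condition 2 (every backdoor path blocked by {En, Fl}):
  P1: blocked at collider Bh (neither it nor any descendant is in the conditioning set).
  P2: open — no interior node is in the conditioning set.
  P3: blocked at collider Bh (neither it nor any descendant is in the conditioning set).
  P4: open — no interior node is in the conditioning set.
{En, Fl} does not satisfy the backdoor criterion.

No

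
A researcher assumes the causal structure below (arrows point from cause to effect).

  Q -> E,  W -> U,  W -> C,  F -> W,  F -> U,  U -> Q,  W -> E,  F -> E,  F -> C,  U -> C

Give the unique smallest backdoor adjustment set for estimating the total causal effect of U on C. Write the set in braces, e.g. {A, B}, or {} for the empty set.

Variables eligible for adjustment (non-descendants of U, excluding U and C): {F, W}.
Backdoor paths from U to C:
  P1: U <- F -> W -> C
  P2: U <- F -> E <- W -> C
  P3: U <- F -> C
  P4: U <- W <- F -> C
  P5: U <- W -> E <- F -> C
  P6: U <- W -> C
The empty set is not sufficient: P1 (U <- F -> W -> C) has no collider blocking it and no conditioned non-collider, so it is open.
Try {F, W}:
  P1: blocked at fork node F ∈ conditioning set.
  P2: blocked at fork node F ∈ conditioning set.
  P3: blocked at fork node F ∈ conditioning set.
  P4: blocked at chain node W ∈ conditioning set.
  P5: blocked at fork node W ∈ conditioning set.
  P6: blocked at fork node W ∈ conditioning set.
{F, W} contains no descendant of U and blocks every backdoor path.
Every element of {F, W} is needed (dropping F leaves P3 open; dropping W leaves P6 open), so no proper subset is valid.
Among all size-2 subsets of the eligible variables, only {F, W} blocks every backdoor path, so it is the unique smallest valid adjustment set.

{F, W}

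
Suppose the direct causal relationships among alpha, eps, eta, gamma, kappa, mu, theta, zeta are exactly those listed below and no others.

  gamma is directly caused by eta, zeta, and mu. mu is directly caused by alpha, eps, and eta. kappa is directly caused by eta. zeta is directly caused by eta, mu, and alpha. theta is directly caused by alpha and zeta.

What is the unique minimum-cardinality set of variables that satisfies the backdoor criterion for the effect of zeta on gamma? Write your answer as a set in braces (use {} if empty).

{eta, mu}

Variables eligible for adjustment (non-descendants of zeta, excluding zeta and gamma): {alpha, eps, eta, kappa, mu}.
Backdoor paths from zeta to gamma:
  P1: zeta <- alpha -> mu <- eta -> gamma
  P2: zeta <- alpha -> mu -> gamma
  P3: zeta <- eta -> mu -> gamma
  P4: zeta <- eta -> gamma
  P5: zeta <- mu <- eta -> gamma
  P6: zeta <- mu -> gamma
The empty set is not sufficient: P2 (zeta <- alpha -> mu -> gamma) has no collider blocking it and no conditioned non-collider, so it is open.
Try {eta, mu}:
  P1: blocked at fork node eta ∈ conditioning set.
  P2: blocked at chain node mu ∈ conditioning set.
  P3: blocked at fork node eta ∈ conditioning set.
  P4: blocked at fork node eta ∈ conditioning set.
  P5: blocked at chain node mu ∈ conditioning set.
  P6: blocked at fork node mu ∈ conditioning set.
{eta, mu} contains no descendant of zeta and blocks every backdoor path.
Every element of {eta, mu} is needed (dropping eta leaves P1 open; dropping mu leaves P2 open), so no proper subset is valid.
Among all size-2 subsets of the eligible variables, only {eta, mu} blocks every backdoor path, so it is the unique smallest valid adjustment set.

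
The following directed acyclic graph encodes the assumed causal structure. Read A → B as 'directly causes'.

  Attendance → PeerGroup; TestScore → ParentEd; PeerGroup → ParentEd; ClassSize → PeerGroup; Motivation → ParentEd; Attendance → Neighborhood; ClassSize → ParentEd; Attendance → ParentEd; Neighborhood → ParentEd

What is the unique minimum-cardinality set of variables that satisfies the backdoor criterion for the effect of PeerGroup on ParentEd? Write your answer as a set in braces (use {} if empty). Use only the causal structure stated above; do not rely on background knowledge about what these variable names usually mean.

{Attendance, ClassSize}

Variables eligible for adjustment (non-descendants of PeerGroup, excluding PeerGroup and ParentEd): {Attendance, ClassSize, Motivation, Neighborhood, TestScore}.
Backdoor paths from PeerGroup to ParentEd:
  P1: PeerGroup <- Attendance -> Neighborhood -> ParentEd
  P2: PeerGroup <- Attendance -> ParentEd
  P3: PeerGroup <- ClassSize -> ParentEd
The empty set is not sufficient: P1 (PeerGroup <- Attendance -> Neighborhood -> ParentEd) has no collider blocking it and no conditioned non-collider, so it is open.
Try {Attendance, ClassSize}:
  P1: blocked at fork node Attendance ∈ conditioning set.
  P2: blocked at fork node Attendance ∈ conditioning set.
  P3: blocked at fork node ClassSize ∈ conditioning set.
{Attendance, ClassSize} contains no descendant of PeerGroup and blocks every backdoor path.
Every element of {Attendance, ClassSize} is needed (dropping Attendance leaves P1 open; dropping ClassSize leaves P3 open), so no proper subset is valid.
Among all size-2 subsets of the eligible variables, only {Attendance, ClassSize} blocks every backdoor path, so it is the unique smallest valid adjustment set.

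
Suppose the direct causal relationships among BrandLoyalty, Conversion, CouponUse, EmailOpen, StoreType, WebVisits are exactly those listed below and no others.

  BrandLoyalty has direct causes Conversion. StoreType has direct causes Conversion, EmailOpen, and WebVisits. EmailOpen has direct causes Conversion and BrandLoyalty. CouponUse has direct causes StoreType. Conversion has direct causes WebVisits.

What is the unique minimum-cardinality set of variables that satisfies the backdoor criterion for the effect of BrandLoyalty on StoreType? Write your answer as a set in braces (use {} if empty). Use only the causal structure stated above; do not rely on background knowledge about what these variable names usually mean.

Variables eligible for adjustment (non-descendants of BrandLoyalty, excluding BrandLoyalty and StoreType): {Conversion, WebVisits}.
Backdoor paths from BrandLoyalty to StoreType:
  P1: BrandLoyalty <- Conversion <- WebVisits -> StoreType
  P2: BrandLoyalty <- Conversion -> EmailOpen -> StoreType
  P3: BrandLoyalty <- Conversion -> StoreType
The empty set is not sufficient: P1 (BrandLoyalty <- Conversion <- WebVisits -> StoreType) has no collider blocking it and no conditioned non-collider, so it is open.
Try {Conversion}:
  P1: blocked at chain node Conversion ∈ conditioning set.
  P2: blocked at fork node Conversion ∈ conditioning set.
  P3: blocked at fork node Conversion ∈ conditioning set.
{Conversion} contains no descendant of BrandLoyalty and blocks every backdoor path.
No other singleton works — e.g. {WebVisits} leaves P2 open — so {Conversion} is the unique smallest valid adjustment set.

{Conversion}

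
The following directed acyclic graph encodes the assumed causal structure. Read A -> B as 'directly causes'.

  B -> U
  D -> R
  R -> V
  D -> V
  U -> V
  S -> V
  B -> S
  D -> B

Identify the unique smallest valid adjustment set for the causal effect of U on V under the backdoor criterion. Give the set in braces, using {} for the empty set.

Variables eligible for adjustment (non-descendants of U, excluding U and V): {B, D, R, S}.
Backdoor paths from U to V:
  P1: U <- B <- D -> R -> V
  P2: U <- B <- D -> V
  P3: U <- B -> S -> V
The empty set is not sufficient: P1 (U <- B <- D -> R -> V) has no collider blocking it and no conditioned non-collider, so it is open.
Try {B}:
  P1: blocked at chain node B ∈ conditioning set.
  P2: blocked at chain node B ∈ conditioning set.
  P3: blocked at fork node B ∈ conditioning set.
{B} contains no descendant of U and blocks every backdoor path.
No other singleton works — e.g. {D} leaves P3 open — so {B} is the unique smallest valid adjustment set.

{B}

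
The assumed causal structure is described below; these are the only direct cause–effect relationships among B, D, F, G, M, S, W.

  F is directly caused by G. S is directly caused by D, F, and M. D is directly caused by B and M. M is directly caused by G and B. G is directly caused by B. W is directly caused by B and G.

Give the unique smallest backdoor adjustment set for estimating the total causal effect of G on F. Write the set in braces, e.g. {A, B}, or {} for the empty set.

Variables eligible for adjustment (non-descendants of G, excluding G and F): {B}.
Backdoor paths from G to F:
  P1: G <- B -> M -> D -> S <- F
  P2: G <- B -> M -> S <- F
  P3: G <- B -> D <- M -> S <- F
  P4: G <- B -> D -> S <- F
Each backdoor path contains an unconditioned collider, so every path is already blocked with the empty conditioning set:
  P1: blocked at collider S (neither it nor any descendant is in the conditioning set).
  P2: blocked at collider S (neither it nor any descendant is in the conditioning set).
  P3: blocked at collider D (neither it nor any descendant is in the conditioning set).
  P4: blocked at collider S (neither it nor any descendant is in the conditioning set).
The empty set is therefore the unique smallest valid set.

{}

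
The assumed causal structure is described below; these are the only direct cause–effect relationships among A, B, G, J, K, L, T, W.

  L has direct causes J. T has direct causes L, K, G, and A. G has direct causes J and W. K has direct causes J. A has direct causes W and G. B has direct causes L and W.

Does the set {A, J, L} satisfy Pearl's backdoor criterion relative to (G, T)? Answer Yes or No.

Backdoor paths from G to T (paths whose first edge points into G):
  P1: G <- W -> A -> T
  P2: G <- W -> B <- L <- J -> K -> T
  P3: G <- W -> B <- L -> T
  P4: G <- J -> L -> B <- W -> A -> T
  P5: G <- J -> L -> T
  P6: G <- J -> K -> T
Condition 1 (no descendant of G in the set): FAILS — A is a descendant of G.
Condition 2 (every backdoor path blocked by {A, J, L}):
  P1: blocked at chain node A ∈ conditioning set.
  P2: blocked at collider B (neither it nor any descendant is in the conditioning set).
  P3: blocked at collider B (neither it nor any descendant is in the conditioning set).
  P4: blocked at fork node J ∈ conditioning set.
  P5: blocked at fork node J ∈ conditioning set.
  P6: blocked at fork node J ∈ conditioning set.
{A, J, L} does not satisfy the backdoor criterion.

No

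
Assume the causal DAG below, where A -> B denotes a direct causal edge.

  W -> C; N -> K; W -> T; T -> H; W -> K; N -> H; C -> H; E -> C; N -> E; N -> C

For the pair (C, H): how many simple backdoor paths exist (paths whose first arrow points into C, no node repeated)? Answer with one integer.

A backdoor path from C to H is any simple undirected path whose first edge points into C (i.e. leaves C via a parent).
Parents of C: {E, N, W}.
Enumerating:
  P1: C <- W -> K <- N -> H
  P2: C <- W -> T -> H
  P3: C <- N -> K <- W -> T -> H
  P4: C <- N -> H
  P5: C <- E <- N -> K <- W -> T -> H
  P6: C <- E <- N -> H
That exhausts the simple backdoor paths. Count: 6.

6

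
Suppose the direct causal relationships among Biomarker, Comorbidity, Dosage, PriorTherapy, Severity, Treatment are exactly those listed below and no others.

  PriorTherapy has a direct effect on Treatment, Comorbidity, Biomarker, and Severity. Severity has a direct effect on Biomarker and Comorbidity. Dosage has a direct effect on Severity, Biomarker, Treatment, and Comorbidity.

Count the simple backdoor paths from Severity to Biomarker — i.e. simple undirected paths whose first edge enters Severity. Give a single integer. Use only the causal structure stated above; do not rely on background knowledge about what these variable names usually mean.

6

A backdoor path from Severity to Biomarker is any simple undirected path whose first edge points into Severity (i.e. leaves Severity via a parent).
Parents of Severity: {Dosage, PriorTherapy}.
Enumerating:
  P1: Severity <- PriorTherapy -> Biomarker
  P2: Severity <- PriorTherapy -> Comorbidity <- Dosage -> Biomarker
  P3: Severity <- PriorTherapy -> Treatment <- Dosage -> Biomarker
  P4: Severity <- Dosage -> Biomarker
  P5: Severity <- Dosage -> Comorbidity <- PriorTherapy -> Biomarker
  P6: Severity <- Dosage -> Treatment <- PriorTherapy -> Biomarker
That exhausts the simple backdoor paths. Count: 6.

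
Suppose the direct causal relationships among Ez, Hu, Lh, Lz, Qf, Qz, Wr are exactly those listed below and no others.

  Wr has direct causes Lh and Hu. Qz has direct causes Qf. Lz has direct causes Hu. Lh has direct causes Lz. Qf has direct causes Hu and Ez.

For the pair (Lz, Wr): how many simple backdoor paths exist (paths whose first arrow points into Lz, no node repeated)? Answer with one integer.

1

A backdoor path from Lz to Wr is any simple undirected path whose first edge points into Lz (i.e. leaves Lz via a parent).
Parents of Lz: {Hu}.
Enumerating:
  P1: Lz <- Hu -> Wr
That exhausts the simple backdoor paths. Count: 1.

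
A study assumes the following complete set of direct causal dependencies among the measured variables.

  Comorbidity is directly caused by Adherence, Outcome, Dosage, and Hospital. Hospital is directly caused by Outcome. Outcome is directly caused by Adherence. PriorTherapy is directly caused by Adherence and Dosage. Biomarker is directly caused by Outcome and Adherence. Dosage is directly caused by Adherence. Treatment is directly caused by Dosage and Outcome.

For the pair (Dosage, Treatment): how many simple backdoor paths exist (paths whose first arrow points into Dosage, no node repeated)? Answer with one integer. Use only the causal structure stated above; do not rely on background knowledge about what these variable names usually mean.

A backdoor path from Dosage to Treatment is any simple undirected path whose first edge points into Dosage (i.e. leaves Dosage via a parent).
Parents of Dosage: {Adherence}.
Enumerating:
  P1: Dosage <- Adherence -> Outcome -> Treatment
  P2: Dosage <- Adherence -> Biomarker <- Outcome -> Treatment
  P3: Dosage <- Adherence -> Comorbidity <- Outcome -> Treatment
  P4: Dosage <- Adherence -> Comorbidity <- Hospital <- Outcome -> Treatment
That exhausts the simple backdoor paths. Count: 4.

4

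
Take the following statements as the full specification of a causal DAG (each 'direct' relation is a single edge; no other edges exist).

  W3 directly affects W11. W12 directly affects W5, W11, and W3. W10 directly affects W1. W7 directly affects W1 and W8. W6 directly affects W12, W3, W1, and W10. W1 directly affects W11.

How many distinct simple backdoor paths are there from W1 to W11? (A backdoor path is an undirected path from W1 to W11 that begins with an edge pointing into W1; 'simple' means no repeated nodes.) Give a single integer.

A backdoor path from W1 to W11 is any simple undirected path whose first edge points into W1 (i.e. leaves W1 via a parent).
Parents of W1: {W10, W6, W7}.
Enumerating:
  P1: W1 <- W6 -> W12 -> W3 -> W11
  P2: W1 <- W6 -> W12 -> W11
  P3: W1 <- W6 -> W3 <- W12 -> W11
  P4: W1 <- W6 -> W3 -> W11
  P5: W1 <- W10 <- W6 -> W12 -> W3 -> W11
  P6: W1 <- W10 <- W6 -> W12 -> W11
  P7: W1 <- W10 <- W6 -> W3 <- W12 -> W11
  P8: W1 <- W10 <- W6 -> W3 -> W11
That exhausts the simple backdoor paths. Count: 8.

8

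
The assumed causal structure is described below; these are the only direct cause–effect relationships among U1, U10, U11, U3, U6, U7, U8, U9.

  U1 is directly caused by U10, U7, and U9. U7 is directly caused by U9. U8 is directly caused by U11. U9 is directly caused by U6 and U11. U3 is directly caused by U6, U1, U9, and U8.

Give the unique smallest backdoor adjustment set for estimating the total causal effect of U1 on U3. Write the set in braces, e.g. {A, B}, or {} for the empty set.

Variables eligible for adjustment (non-descendants of U1, excluding U1 and U3): {U10, U11, U6, U7, U8, U9}.
Backdoor paths from U1 to U3:
  P1: U1 <- U9 <- U11 -> U8 -> U3
  P2: U1 <- U9 <- U6 -> U3
  P3: U1 <- U9 -> U3
  P4: U1 <- U7 <- U9 <- U11 -> U8 -> U3
  P5: U1 <- U7 <- U9 <- U6 -> U3
  P6: U1 <- U7 <- U9 -> U3
The empty set is not sufficient: P1 (U1 <- U9 <- U11 -> U8 -> U3) has no collider blocking it and no conditioned non-collider, so it is open.
Try {U9}:
  P1: blocked at chain node U9 ∈ conditioning set.
  P2: blocked at chain node U9 ∈ conditioning set.
  P3: blocked at fork node U9 ∈ conditioning set.
  P4: blocked at chain node U9 ∈ conditioning set.
  P5: blocked at chain node U9 ∈ conditioning set.
  P6: blocked at fork node U9 ∈ conditioning set.
{U9} contains no descendant of U1 and blocks every backdoor path.
No other singleton works — e.g. {U11} leaves P2 open — so {U9} is the unique smallest valid adjustment set.

{U9}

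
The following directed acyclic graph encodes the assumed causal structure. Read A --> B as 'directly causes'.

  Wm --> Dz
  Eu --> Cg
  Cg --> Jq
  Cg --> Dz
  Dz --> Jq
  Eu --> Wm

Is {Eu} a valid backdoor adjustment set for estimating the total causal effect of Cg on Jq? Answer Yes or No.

Backdoor paths from Cg to Jq (paths whose first edge points into Cg):
  P1: Cg <- Eu -> Wm -> Dz -> Jq
Condition 1 (no descendant of Cg in the set): holds — descendants of Cg are {Dz, Jq}; none are in {Eu}.
Condition 2 (every backdoor path blocked by {Eu}):
  P1: blocked at fork node Eu ∈ conditioning set.
{Eu} satisfies the backdoor criterion.

Yes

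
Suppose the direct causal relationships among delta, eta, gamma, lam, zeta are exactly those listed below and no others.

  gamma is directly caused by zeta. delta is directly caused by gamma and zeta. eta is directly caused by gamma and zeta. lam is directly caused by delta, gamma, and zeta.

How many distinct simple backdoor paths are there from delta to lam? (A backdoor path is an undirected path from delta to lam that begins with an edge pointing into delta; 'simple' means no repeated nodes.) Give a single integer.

6

A backdoor path from delta to lam is any simple undirected path whose first edge points into delta (i.e. leaves delta via a parent).
Parents of delta: {gamma, zeta}.
Enumerating:
  P1: delta <- zeta -> gamma -> lam
  P2: delta <- zeta -> eta <- gamma -> lam
  P3: delta <- zeta -> lam
  P4: delta <- gamma <- zeta -> lam
  P5: delta <- gamma -> eta <- zeta -> lam
  P6: delta <- gamma -> lam
That exhausts the simple backdoor paths. Count: 6.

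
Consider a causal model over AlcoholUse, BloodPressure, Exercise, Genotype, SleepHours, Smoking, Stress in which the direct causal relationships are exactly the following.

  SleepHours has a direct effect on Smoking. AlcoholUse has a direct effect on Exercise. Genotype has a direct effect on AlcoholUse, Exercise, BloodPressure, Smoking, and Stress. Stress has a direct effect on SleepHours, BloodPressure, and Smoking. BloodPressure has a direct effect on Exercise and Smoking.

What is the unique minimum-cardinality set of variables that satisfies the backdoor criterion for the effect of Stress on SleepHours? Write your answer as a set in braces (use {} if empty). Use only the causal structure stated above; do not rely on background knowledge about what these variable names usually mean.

{}

Variables eligible for adjustment (non-descendants of Stress, excluding Stress and SleepHours): {AlcoholUse, Genotype}.
Backdoor paths from Stress to SleepHours:
  P1: Stress <- Genotype -> BloodPressure -> Smoking <- SleepHours
  P2: Stress <- Genotype -> AlcoholUse -> Exercise <- BloodPressure -> Smoking <- SleepHours
  P3: Stress <- Genotype -> Smoking <- SleepHours
  P4: Stress <- Genotype -> Exercise <- BloodPressure -> Smoking <- SleepHours
Each backdoor path contains an unconditioned collider, so every path is already blocked with the empty conditioning set:
  P1: blocked at collider Smoking (neither it nor any descendant is in the conditioning set).
  P2: blocked at collider Exercise (neither it nor any descendant is in the conditioning set).
  P3: blocked at collider Smoking (neither it nor any descendant is in the conditioning set).
  P4: blocked at collider Exercise (neither it nor any descendant is in the conditioning set).
The empty set is therefore the unique smallest valid set.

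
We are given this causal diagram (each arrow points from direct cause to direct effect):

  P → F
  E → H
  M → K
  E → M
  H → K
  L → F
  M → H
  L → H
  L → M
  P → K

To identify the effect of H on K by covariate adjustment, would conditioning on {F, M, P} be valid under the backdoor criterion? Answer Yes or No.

Backdoor paths from H to K (paths whose first edge points into H):
  P1: H <- E -> M <- L -> F <- P -> K
  P2: H <- E -> M -> K
  P3: H <- L -> M -> K
  P4: H <- L -> F <- P -> K
  P5: H <- M <- L -> F <- P -> K
  P6: H <- M -> K
Condition 1 (no descendant of H in the set): holds — descendants of H are {K}; none are in {F, M, P}.
Condition 2 (every backdoor path blocked by {F, M, P}):
  P1: blocked at fork node P ∈ conditioning set.
  P2: blocked at chain node M ∈ conditioning set.
  P3: blocked at chain node M ∈ conditioning set.
  P4: blocked at fork node P ∈ conditioning set.
  P5: blocked at chain node M ∈ conditioning set.
  P6: blocked at fork node M ∈ conditioning set.
{F, M, P} satisfies the backdoor criterion.

Yes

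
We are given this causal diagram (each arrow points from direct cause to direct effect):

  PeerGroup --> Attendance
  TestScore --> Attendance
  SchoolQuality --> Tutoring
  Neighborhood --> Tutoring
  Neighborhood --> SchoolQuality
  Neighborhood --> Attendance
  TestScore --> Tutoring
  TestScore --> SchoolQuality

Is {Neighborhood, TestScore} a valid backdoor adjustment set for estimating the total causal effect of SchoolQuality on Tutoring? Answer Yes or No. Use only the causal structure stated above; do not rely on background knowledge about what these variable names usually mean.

Yes

Backdoor paths from SchoolQuality to Tutoring (paths whose first edge points into SchoolQuality):
  P1: SchoolQuality <- TestScore -> Attendance <- Neighborhood -> Tutoring
  P2: SchoolQuality <- TestScore -> Tutoring
  P3: SchoolQuality <- Neighborhood -> Attendance <- TestScore -> Tutoring
  P4: SchoolQuality <- Neighborhood -> Tutoring
Condition 1 (no descendant of SchoolQuality in the set): holds — descendants of SchoolQuality are {Tutoring}; none are in {Neighborhood, TestScore}.
Condition 2 (every backdoor path blocked by {Neighborhood, TestScore}):
  P1: blocked at fork node TestScore ∈ conditioning set.
  P2: blocked at fork node TestScore ∈ conditioning set.
  P3: blocked at fork node Neighborhood ∈ conditioning set.
  P4: blocked at fork node Neighborhood ∈ conditioning set.
{Neighborhood, TestScore} satisfies the backdoor criterion.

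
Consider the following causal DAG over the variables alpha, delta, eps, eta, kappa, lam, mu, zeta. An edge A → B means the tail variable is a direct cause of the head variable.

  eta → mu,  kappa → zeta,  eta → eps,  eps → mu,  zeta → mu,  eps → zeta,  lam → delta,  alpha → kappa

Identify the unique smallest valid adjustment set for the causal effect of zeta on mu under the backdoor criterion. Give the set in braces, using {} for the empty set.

Variables eligible for adjustment (non-descendants of zeta, excluding zeta and mu): {alpha, delta, eps, eta, kappa, lam}.
Backdoor paths from zeta to mu:
  P1: zeta <- eps <- eta -> mu
  P2: zeta <- eps -> mu
The empty set is not sufficient: P1 (zeta <- eps <- eta -> mu) has no collider blocking it and no conditioned non-collider, so it is open.
Try {eps}:
  P1: blocked at chain node eps ∈ conditioning set.
  P2: blocked at fork node eps ∈ conditioning set.
{eps} contains no descendant of zeta and blocks every backdoor path.
No other singleton works — e.g. {alpha} leaves P1 open — so {eps} is the unique smallest valid adjustment set.

{eps}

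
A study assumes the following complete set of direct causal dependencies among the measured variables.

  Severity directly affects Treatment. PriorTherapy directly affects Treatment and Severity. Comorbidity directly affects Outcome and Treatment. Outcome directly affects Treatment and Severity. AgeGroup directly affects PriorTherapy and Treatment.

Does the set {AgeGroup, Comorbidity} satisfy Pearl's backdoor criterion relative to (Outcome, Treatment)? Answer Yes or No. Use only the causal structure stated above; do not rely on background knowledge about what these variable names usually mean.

Backdoor paths from Outcome to Treatment (paths whose first edge points into Outcome):
  P1: Outcome <- Comorbidity -> Treatment
Condition 1 (no descendant of Outcome in the set): holds — descendants of Outcome are {Severity, Treatment}; none are in {AgeGroup, Comorbidity}.
Condition 2 (every backdoor path blocked by {AgeGroup, Comorbidity}):
  P1: blocked at fork node Comorbidity ∈ conditioning set.
{AgeGroup, Comorbidity} satisfies the backdoor criterion.

Yes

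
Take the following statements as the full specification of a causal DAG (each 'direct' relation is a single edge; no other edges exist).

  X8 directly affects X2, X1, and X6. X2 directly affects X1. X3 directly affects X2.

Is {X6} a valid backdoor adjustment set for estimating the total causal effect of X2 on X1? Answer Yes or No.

Backdoor paths from X2 to X1 (paths whose first edge points into X2):
  P1: X2 <- X8 -> X1
Condition 1 (no descendant of X2 in the set): holds — descendants of X2 are {X1}; none are in {X6}.
Condition 2 (every backdoor path blocked by {X6}):
  P1: open — no interior node is in the conditioning set.
{X6} does not satisfy the backdoor criterion.

No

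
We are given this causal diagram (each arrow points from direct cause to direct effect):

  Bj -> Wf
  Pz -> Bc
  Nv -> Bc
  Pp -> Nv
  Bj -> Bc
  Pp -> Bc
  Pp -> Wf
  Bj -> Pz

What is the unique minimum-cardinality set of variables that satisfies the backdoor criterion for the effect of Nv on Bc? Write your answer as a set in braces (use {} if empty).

Variables eligible for adjustment (non-descendants of Nv, excluding Nv and Bc): {Bj, Pp, Pz, Wf}.
Backdoor paths from Nv to Bc:
  P1: Nv <- Pp -> Wf <- Bj -> Pz -> Bc
  P2: Nv <- Pp -> Wf <- Bj -> Bc
  P3: Nv <- Pp -> Bc
The empty set is not sufficient: P3 (Nv <- Pp -> Bc) has no collider blocking it and no conditioned non-collider, so it is open.
Try {Pp}:
  P1: blocked at fork node Pp ∈ conditioning set.
  P2: blocked at fork node Pp ∈ conditioning set.
  P3: blocked at fork node Pp ∈ conditioning set.
{Pp} contains no descendant of Nv and blocks every backdoor path.
No other singleton works — e.g. {Bj} leaves P3 open — so {Pp} is the unique smallest valid adjustment set.

{Pp}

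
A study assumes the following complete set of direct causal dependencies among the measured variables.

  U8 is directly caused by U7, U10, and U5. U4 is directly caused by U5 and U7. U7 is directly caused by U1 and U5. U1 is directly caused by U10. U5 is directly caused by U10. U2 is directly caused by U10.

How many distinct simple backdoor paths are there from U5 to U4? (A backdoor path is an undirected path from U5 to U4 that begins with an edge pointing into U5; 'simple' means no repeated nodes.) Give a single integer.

2

A backdoor path from U5 to U4 is any simple undirected path whose first edge points into U5 (i.e. leaves U5 via a parent).
Parents of U5: {U10}.
Enumerating:
  P1: U5 <- U10 -> U1 -> U7 -> U4
  P2: U5 <- U10 -> U8 <- U7 -> U4
That exhausts the simple backdoor paths. Count: 2.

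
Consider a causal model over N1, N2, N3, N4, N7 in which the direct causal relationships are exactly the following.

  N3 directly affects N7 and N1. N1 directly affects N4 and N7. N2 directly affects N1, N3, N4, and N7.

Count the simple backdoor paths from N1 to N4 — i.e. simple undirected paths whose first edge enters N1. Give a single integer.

3

A backdoor path from N1 to N4 is any simple undirected path whose first edge points into N1 (i.e. leaves N1 via a parent).
Parents of N1: {N2, N3}.
Enumerating:
  P1: N1 <- N2 -> N4
  P2: N1 <- N3 <- N2 -> N4
  P3: N1 <- N3 -> N7 <- N2 -> N4
That exhausts the simple backdoor paths. Count: 3.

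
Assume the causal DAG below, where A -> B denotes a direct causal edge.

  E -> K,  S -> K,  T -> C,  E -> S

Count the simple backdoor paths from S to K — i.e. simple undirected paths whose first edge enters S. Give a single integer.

A backdoor path from S to K is any simple undirected path whose first edge points into S (i.e. leaves S via a parent).
Parents of S: {E}.
Enumerating:
  P1: S <- E -> K
That exhausts the simple backdoor paths. Count: 1.

1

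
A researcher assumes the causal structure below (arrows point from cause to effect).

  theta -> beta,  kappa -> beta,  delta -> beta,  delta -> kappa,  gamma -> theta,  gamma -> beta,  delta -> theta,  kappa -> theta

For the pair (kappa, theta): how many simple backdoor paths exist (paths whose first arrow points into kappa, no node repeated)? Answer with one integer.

3

A backdoor path from kappa to theta is any simple undirected path whose first edge points into kappa (i.e. leaves kappa via a parent).
Parents of kappa: {delta}.
Enumerating:
  P1: kappa <- delta -> theta
  P2: kappa <- delta -> beta <- gamma -> theta
  P3: kappa <- delta -> beta <- theta
That exhausts the simple backdoor paths. Count: 3.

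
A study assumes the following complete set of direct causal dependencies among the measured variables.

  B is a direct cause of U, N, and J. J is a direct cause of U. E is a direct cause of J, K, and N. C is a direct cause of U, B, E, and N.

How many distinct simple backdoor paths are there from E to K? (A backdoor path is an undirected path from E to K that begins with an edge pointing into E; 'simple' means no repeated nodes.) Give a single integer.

0

A backdoor path from E to K is any simple undirected path whose first edge points into E (i.e. leaves E via a parent).
Parents of E: {C}.
No simple path from any parent of E reaches K without revisiting E, so there are no backdoor paths.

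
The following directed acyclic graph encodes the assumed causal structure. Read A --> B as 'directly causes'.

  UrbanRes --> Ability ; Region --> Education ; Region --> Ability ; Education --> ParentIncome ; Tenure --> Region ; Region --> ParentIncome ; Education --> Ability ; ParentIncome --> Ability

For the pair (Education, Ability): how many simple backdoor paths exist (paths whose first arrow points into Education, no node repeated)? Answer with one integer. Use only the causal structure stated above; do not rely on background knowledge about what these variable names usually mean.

2

A backdoor path from Education to Ability is any simple undirected path whose first edge points into Education (i.e. leaves Education via a parent).
Parents of Education: {Region}.
Enumerating:
  P1: Education <- Region -> ParentIncome -> Ability
  P2: Education <- Region -> Ability
That exhausts the simple backdoor paths. Count: 2.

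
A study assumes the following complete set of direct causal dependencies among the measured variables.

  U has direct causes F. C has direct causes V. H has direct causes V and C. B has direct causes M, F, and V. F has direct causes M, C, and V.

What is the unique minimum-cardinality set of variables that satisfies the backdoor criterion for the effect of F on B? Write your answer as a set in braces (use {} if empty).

{M, V}

Variables eligible for adjustment (non-descendants of F, excluding F and B): {C, H, M, V}.
Backdoor paths from F to B:
  P1: F <- V -> B
  P2: F <- C <- V -> B
  P3: F <- C -> H <- V -> B
  P4: F <- M -> B
The empty set is not sufficient: P1 (F <- V -> B) has no collider blocking it and no conditioned non-collider, so it is open.
Try {M, V}:
  P1: blocked at fork node V ∈ conditioning set.
  P2: blocked at fork node V ∈ conditioning set.
  P3: blocked at collider H (neither it nor any descendant is in the conditioning set).
  P4: blocked at fork node M ∈ conditioning set.
{M, V} contains no descendant of F and blocks every backdoor path.
Every element of {M, V} is needed (dropping M leaves P4 open; dropping V leaves P1 open), so no proper subset is valid.
Among all size-2 subsets of the eligible variables, only {M, V} blocks every backdoor path, so it is the unique smallest valid adjustment set.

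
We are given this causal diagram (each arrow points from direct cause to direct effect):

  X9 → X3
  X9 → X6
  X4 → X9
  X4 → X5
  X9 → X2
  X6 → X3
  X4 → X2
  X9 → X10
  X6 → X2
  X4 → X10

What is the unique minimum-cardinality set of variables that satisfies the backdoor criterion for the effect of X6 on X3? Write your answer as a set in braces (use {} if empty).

Variables eligible for adjustment (non-descendants of X6, excluding X6 and X3): {X10, X4, X5, X9}.
Backdoor paths from X6 to X3:
  P1: X6 <- X9 -> X3
The empty set is not sufficient: P1 (X6 <- X9 -> X3) has no collider blocking it and no conditioned non-collider, so it is open.
Try {X9}:
  P1: blocked at fork node X9 ∈ conditioning set.
{X9} contains no descendant of X6 and blocks every backdoor path.
No other singleton works — e.g. {X4} leaves P1 open — so {X9} is the unique smallest valid adjustment set.

{X9}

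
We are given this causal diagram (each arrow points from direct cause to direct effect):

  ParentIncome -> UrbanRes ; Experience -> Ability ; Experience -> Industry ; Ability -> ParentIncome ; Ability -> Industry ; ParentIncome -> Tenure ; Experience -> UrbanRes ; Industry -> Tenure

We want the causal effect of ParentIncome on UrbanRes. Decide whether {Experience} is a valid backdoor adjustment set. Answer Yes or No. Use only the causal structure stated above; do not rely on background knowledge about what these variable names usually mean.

Backdoor paths from ParentIncome to UrbanRes (paths whose first edge points into ParentIncome):
  P1: ParentIncome <- Ability <- Experience -> UrbanRes
  P2: ParentIncome <- Ability -> Industry <- Experience -> UrbanRes
Condition 1 (no descendant of ParentIncome in the set): holds — descendants of ParentIncome are {Tenure, UrbanRes}; none are in {Experience}.
Condition 2 (every backdoor path blocked by {Experience}):
  P1: blocked at fork node Experience ∈ conditioning set.
  P2: blocked at collider Industry (neither it nor any descendant is in the conditioning set).
{Experience} satisfies the backdoor criterion.

Yes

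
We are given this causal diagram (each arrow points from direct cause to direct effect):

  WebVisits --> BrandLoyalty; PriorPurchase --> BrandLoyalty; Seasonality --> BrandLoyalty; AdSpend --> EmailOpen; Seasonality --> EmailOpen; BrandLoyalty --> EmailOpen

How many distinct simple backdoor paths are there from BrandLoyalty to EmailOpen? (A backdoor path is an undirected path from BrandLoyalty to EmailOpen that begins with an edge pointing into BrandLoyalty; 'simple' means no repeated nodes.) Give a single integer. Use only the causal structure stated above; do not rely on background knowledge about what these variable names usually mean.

1

A backdoor path from BrandLoyalty to EmailOpen is any simple undirected path whose first edge points into BrandLoyalty (i.e. leaves BrandLoyalty via a parent).
Parents of BrandLoyalty: {PriorPurchase, Seasonality, WebVisits}.
Enumerating:
  P1: BrandLoyalty <- Seasonality -> EmailOpen
That exhausts the simple backdoor paths. Count: 1.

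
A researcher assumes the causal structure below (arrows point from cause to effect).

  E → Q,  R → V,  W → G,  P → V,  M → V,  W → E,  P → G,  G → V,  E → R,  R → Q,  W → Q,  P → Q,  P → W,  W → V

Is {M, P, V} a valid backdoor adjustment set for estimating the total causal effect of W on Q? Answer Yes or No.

No

Backdoor paths from W to Q (paths whose first edge points into W):
  P1: W <- P -> G -> V <- R <- E -> Q
  P2: W <- P -> G -> V <- R -> Q
  P3: W <- P -> Q
  P4: W <- P -> V <- R <- E -> Q
  P5: W <- P -> V <- R -> Q
Condition 1 (no descendant of W in the set): FAILS — V is a descendant of W.
Condition 2 (every backdoor path blocked by {M, P, V}):
  P1: blocked at fork node P ∈ conditioning set.
  P2: blocked at fork node P ∈ conditioning set.
  P3: blocked at fork node P ∈ conditioning set.
  P4: blocked at fork node P ∈ conditioning set.
  P5: blocked at fork node P ∈ conditioning set.
{M, P, V} does not satisfy the backdoor criterion.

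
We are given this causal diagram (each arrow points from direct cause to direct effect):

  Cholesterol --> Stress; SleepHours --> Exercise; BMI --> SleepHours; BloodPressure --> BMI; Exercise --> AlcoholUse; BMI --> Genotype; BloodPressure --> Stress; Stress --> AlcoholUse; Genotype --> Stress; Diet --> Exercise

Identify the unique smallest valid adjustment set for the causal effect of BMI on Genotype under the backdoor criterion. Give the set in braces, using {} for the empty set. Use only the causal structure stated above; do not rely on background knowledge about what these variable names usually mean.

Variables eligible for adjustment (non-descendants of BMI, excluding BMI and Genotype): {BloodPressure, Cholesterol, Diet}.
Backdoor paths from BMI to Genotype:
  P1: BMI <- BloodPressure -> Stress <- Genotype
Each backdoor path contains an unconditioned collider, so every path is already blocked with the empty conditioning set:
  P1: blocked at collider Stress (neither it nor any descendant is in the conditioning set).
The empty set is therefore the unique smallest valid set.

{}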